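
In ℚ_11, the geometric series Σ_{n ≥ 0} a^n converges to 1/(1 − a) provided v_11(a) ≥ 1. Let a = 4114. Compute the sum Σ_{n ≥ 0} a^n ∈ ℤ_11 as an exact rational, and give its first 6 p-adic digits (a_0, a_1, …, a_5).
Σ a^n = 1/(1 − a) = -1/4113;  first 6 digits = (1, 0, 1, 3, 1, 6)

v_11(a) = 2 ≥ 1, so the series converges in ℤ_11 to 1/(1 − a) = 1/(1 − 4114) = -1/4113. Expand this rational in ℤ_11: compute digits iteratively via d_i = x_i mod 11, x_{i+1} = (x_i − d_i)/11. The first 6 digits are (1, 0, 1, 3, 1, 6).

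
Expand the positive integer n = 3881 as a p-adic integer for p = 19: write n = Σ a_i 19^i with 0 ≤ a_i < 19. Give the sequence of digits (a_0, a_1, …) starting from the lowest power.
(a_0, a_1, …) = (5, 14, 10)

Repeated division by 19 gives the digits low-to-high: 3881 = 5 + 14·19^1 + 10·19^2. Digit sequence: (5, 14, 10).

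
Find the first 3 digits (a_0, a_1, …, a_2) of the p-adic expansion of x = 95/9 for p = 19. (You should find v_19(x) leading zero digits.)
(a_0, …, a_2) = (0, 9, 8)

v_19(95/9) = 1, so a_0 = ... = a_0 = 0. Factor out: x = 19^1 · u with u = 5/9 a unit in ℤ_19. Expand u iteratively via a_{v+i} = u_i mod 19, u_{i+1} = (u_i − a_{v+i})/19:
  u_0 = 5/9;  a_1 = 9;  u_1 = (u_0 − 9)/19 = -4/9
  u_1 = -4/9;  a_2 = 8;  u_2 = (u_1 − 8)/19 = -4/9
Digits: (0, 9, 8).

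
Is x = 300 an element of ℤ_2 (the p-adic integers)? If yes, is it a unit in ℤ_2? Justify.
x ∈ ℤ_2 but not a unit; v_2(x) = 2 > 0

ℤ_2 = {x ∈ ℚ_2 : v_2(x) ≥ 0} and ℤ_2^× = {x ∈ ℤ_2 : v_2(x) = 0}. Here v_2(300) = v_2(num) − v_2(den) = 2; compare against these criteria.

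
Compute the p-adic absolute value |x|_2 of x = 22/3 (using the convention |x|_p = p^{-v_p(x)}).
|22/3|_2 = 1/2

Step 1 — compute v_2(x) by factoring powers of 2 out of the numerator and denominator: v_2(22/3) = 1. Step 2 — apply |x|_p = p^{-v_p(x)} = 2^{-1} = 1/2.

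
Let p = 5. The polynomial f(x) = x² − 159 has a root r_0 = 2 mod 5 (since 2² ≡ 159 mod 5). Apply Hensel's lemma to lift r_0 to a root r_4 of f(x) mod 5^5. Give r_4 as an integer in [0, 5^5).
r_4 = 597 (mod 3125)

Hensel's recurrence: r_{i+1} = r_i − f(r_i)·(f′(r_i))^{-1} mod 5^{i+2}, with f′(x) = 2x. Iterate:
  r_0 = 2 (mod 5)
  r_1 = 22 (mod 25)
  r_2 = 97 (mod 125)
  r_3 = 597 (mod 625)
  r_4 = 597 (mod 3125)
Final: r_4 = 597, and one checks f(r_4) ≡ 0 mod 5^5.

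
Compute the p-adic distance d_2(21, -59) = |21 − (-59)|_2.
d_2(21, -59) = 1/16

Step 1 — x − y = 21 − (-59) = 80. Step 2 — v_2(80) = 4 (factor: 80 = (2^4 · 5); the sign does not affect v_p). Step 3 — |x − y|_2 = 2^{-4} = 1/16.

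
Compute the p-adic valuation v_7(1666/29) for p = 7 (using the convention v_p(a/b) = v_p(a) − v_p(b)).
v_7(1666/29) = 2

Factor powers of 7 from the numerator and denominator of the reduced fraction: 1666 = 7^2 · 34 and 29 = 7^0 · 29. Apply v_p(a/b) = v_p(a) − v_p(b): v_7(1666/29) = 2 − 0 = 2.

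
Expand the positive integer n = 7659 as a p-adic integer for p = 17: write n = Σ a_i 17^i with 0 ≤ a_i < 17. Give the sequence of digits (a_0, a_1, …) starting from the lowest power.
(a_0, a_1, …) = (9, 8, 9, 1)

Repeated division by 17 gives the digits low-to-high: 7659 = 9 + 8·17^1 + 9·17^2 + 1·17^3. Digit sequence: (9, 8, 9, 1).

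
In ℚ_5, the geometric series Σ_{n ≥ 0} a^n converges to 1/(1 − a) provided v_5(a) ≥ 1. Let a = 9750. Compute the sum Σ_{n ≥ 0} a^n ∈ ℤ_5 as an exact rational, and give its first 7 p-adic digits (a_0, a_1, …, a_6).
Σ a^n = 1/(1 − a) = -1/9749;  first 7 digits = (1, 0, 0, 3, 0, 3, 4)

v_5(a) = 3 ≥ 1, so the series converges in ℤ_5 to 1/(1 − a) = 1/(1 − 9750) = -1/9749. Expand this rational in ℤ_5: compute digits iteratively via d_i = x_i mod 5, x_{i+1} = (x_i − d_i)/5. The first 7 digits are (1, 0, 0, 3, 0, 3, 4).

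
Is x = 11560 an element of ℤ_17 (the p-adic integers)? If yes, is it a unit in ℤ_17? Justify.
x ∈ ℤ_17 but not a unit; v_17(x) = 2 > 0

ℤ_17 = {x ∈ ℚ_17 : v_17(x) ≥ 0} and ℤ_17^× = {x ∈ ℤ_17 : v_17(x) = 0}. Here v_17(11560) = v_17(num) − v_17(den) = 2; compare against these criteria.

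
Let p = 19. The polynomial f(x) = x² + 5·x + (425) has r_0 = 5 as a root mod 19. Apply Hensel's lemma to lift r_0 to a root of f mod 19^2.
r_1 = 214 (mod 361)

Hensel: r_{i+1} = r_i − f(r_i)·(f′(r_i))^{-1} mod 19^{i+2}, f′(x) = 2x + 5. Iterate:
  r_0 = 5 (mod 19)
  r_1 = 214 (mod 361)
Final: r = 214 satisfies f(r) ≡ 0 mod 19^2.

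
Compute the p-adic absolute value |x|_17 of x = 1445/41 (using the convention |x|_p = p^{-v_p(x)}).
|1445/41|_17 = 1/289

Step 1 — compute v_17(x) by factoring powers of 17 out of the numerator and denominator: v_17(1445/41) = 2. Step 2 — apply |x|_p = p^{-v_p(x)} = 17^{-2} = 1/289.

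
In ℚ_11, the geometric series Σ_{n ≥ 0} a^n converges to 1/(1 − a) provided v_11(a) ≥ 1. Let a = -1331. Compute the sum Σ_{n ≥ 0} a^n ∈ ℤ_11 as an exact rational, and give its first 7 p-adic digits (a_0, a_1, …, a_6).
Σ a^n = 1/(1 − a) = 1/1332;  first 7 digits = (1, 0, 0, 10, 10, 10, 0)

v_11(a) = 3 ≥ 1, so the series converges in ℤ_11 to 1/(1 − a) = 1/(1 − (-1331)) = 1/1332. Expand this rational in ℤ_11: compute digits iteratively via d_i = x_i mod 11, x_{i+1} = (x_i − d_i)/11. The first 7 digits are (1, 0, 0, 10, 10, 10, 0).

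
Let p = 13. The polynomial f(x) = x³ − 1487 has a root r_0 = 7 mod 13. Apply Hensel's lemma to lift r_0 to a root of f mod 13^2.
r_1 = 124 (mod 169)

Hensel: r_{i+1} = r_i − f(r_i)/f′(r_i) mod 13^{i+2}, where f′(x) = 3x². Iterate:
  r_0 = 7 (mod 13)
  r_1 = 124 (mod 169)
Final: r = 124 with f(r) ≡ 0 mod 13^2.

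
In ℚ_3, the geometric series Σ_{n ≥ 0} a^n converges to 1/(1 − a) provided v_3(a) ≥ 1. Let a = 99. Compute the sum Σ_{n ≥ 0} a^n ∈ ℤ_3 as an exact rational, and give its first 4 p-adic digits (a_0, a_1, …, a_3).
Σ a^n = 1/(1 − a) = -1/98;  first 4 digits = (1, 0, 2, 0)

v_3(a) = 2 ≥ 1, so the series converges in ℤ_3 to 1/(1 − a) = 1/(1 − 99) = -1/98. Expand this rational in ℤ_3: compute digits iteratively via d_i = x_i mod 3, x_{i+1} = (x_i − d_i)/3. The first 4 digits are (1, 0, 2, 0).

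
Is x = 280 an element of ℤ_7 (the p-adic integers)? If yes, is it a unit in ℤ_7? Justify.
x ∈ ℤ_7 but not a unit; v_7(x) = 1 > 0

ℤ_7 = {x ∈ ℚ_7 : v_7(x) ≥ 0} and ℤ_7^× = {x ∈ ℤ_7 : v_7(x) = 0}. Here v_7(280) = v_7(num) − v_7(den) = 1; compare against these criteria.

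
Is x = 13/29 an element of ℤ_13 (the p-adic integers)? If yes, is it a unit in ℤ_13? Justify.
x ∈ ℤ_13 but not a unit; v_13(x) = 1 > 0

ℤ_13 = {x ∈ ℚ_13 : v_13(x) ≥ 0} and ℤ_13^× = {x ∈ ℤ_13 : v_13(x) = 0}. Here v_13(13/29) = v_13(num) − v_13(den) = 1; compare against these criteria.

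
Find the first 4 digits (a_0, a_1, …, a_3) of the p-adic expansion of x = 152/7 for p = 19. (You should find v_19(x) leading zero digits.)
(a_0, …, a_3) = (0, 12, 13, 2)

v_19(152/7) = 1, so a_0 = ... = a_0 = 0. Factor out: x = 19^1 · u with u = 8/7 a unit in ℤ_19. Expand u iteratively via a_{v+i} = u_i mod 19, u_{i+1} = (u_i − a_{v+i})/19:
  u_0 = 8/7;  a_1 = 12;  u_1 = (u_0 − 12)/19 = -4/7
  u_1 = -4/7;  a_2 = 13;  u_2 = (u_1 − 13)/19 = -5/7
  u_2 = -5/7;  a_3 = 2;  u_3 = (u_2 − 2)/19 = -1/7
Digits: (0, 12, 13, 2).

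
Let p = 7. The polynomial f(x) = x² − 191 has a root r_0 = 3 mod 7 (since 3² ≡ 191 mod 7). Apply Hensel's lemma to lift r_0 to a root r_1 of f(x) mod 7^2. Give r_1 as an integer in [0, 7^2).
r_1 = 17 (mod 49)

Hensel's recurrence: r_{i+1} = r_i − f(r_i)·(f′(r_i))^{-1} mod 7^{i+2}, with f′(x) = 2x. Iterate:
  r_0 = 3 (mod 7)
  r_1 = 17 (mod 49)
Final: r_1 = 17, and one checks f(r_1) ≡ 0 mod 7^2.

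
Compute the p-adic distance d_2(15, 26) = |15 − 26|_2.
d_2(15, 26) = 1

Step 1 — x − y = 15 − 26 = -11. Step 2 — v_2(-11) = 0 (factor: -11 = −(2^0 · 11); the sign does not affect v_p). Step 3 — |x − y|_2 = 2^{0} = 1.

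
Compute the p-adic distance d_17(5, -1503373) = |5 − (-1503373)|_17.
d_17(5, -1503373) = 1/83521

Step 1 — x − y = 5 − (-1503373) = 1503378. Step 2 — v_17(1503378) = 4 (factor: 1503378 = (17^4 · 18); the sign does not affect v_p). Step 3 — |x − y|_17 = 17^{-4} = 1/83521.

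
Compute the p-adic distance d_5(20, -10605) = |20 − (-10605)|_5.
d_5(20, -10605) = 1/625

Step 1 — x − y = 20 − (-10605) = 10625. Step 2 — v_5(10625) = 4 (factor: 10625 = (5^4 · 17); the sign does not affect v_p). Step 3 — |x − y|_5 = 5^{-4} = 1/625.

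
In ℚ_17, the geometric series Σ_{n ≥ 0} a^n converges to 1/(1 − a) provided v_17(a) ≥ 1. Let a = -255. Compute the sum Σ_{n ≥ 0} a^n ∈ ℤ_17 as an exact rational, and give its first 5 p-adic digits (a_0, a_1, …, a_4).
Σ a^n = 1/(1 − a) = 1/256;  first 5 digits = (1, 2, 3, 4, 5)

v_17(a) = 1 ≥ 1, so the series converges in ℤ_17 to 1/(1 − a) = 1/(1 − (-255)) = 1/256. Expand this rational in ℤ_17: compute digits iteratively via d_i = x_i mod 17, x_{i+1} = (x_i − d_i)/17. The first 5 digits are (1, 2, 3, 4, 5).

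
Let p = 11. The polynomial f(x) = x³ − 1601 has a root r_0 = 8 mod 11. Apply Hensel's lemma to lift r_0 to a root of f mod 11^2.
r_1 = 8 (mod 121)

Hensel: r_{i+1} = r_i − f(r_i)/f′(r_i) mod 11^{i+2}, where f′(x) = 3x². Iterate:
  r_0 = 8 (mod 11)
  r_1 = 8 (mod 121)
Final: r = 8 with f(r) ≡ 0 mod 11^2.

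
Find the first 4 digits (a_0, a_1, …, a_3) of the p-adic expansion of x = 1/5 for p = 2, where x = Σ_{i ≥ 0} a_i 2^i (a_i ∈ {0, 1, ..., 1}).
(a_0, …, a_3) = (1, 0, 1, 1)

v_2(1/5) = 0 (numerator and denominator both coprime to 2), so x ∈ ℤ_2^×. Compute digits iteratively via a_i = x_i mod 2, x_{i+1} = (x_i − a_i)/2, with x_0 = x:
  x_0 = 1/5;  a_0 = 1;  x_1 = (x_0 − 1)/2 = -2/5
  x_1 = -2/5;  a_1 = 0;  x_2 = (x_1 − 0)/2 = -1/5
  x_2 = -1/5;  a_2 = 1;  x_3 = (x_2 − 1)/2 = -3/5
  x_3 = -3/5;  a_3 = 1;  x_4 = (x_3 − 1)/2 = -4/5
Digits: (1, 0, 1, 1).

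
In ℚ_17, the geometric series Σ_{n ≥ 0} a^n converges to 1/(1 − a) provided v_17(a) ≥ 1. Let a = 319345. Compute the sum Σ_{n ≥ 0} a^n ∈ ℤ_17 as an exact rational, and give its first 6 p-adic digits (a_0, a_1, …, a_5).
Σ a^n = 1/(1 − a) = -1/319344;  first 6 digits = (1, 0, 0, 14, 3, 0)

v_17(a) = 3 ≥ 1, so the series converges in ℤ_17 to 1/(1 − a) = 1/(1 − 319345) = -1/319344. Expand this rational in ℤ_17: compute digits iteratively via d_i = x_i mod 17, x_{i+1} = (x_i − d_i)/17. The first 6 digits are (1, 0, 0, 14, 3, 0).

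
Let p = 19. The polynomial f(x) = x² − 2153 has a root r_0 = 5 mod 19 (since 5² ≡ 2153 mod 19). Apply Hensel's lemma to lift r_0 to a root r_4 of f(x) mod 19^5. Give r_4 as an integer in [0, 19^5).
r_4 = 2257623 (mod 2476099)

Hensel's recurrence: r_{i+1} = r_i − f(r_i)·(f′(r_i))^{-1} mod 19^{i+2}, with f′(x) = 2x. Iterate:
  r_0 = 5 (mod 19)
  r_1 = 290 (mod 361)
  r_2 = 1012 (mod 6859)
  r_3 = 42166 (mod 130321)
  r_4 = 2257623 (mod 2476099)
Final: r_4 = 2257623, and one checks f(r_4) ≡ 0 mod 19^5.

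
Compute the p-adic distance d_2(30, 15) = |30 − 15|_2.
d_2(30, 15) = 1

Step 1 — x − y = 30 − 15 = 15. Step 2 — v_2(15) = 0 (factor: 15 = (2^0 · 15); the sign does not affect v_p). Step 3 — |x − y|_2 = 2^{0} = 1.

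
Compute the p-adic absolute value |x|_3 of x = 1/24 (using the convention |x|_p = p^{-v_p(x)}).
|1/24|_3 = 3

Step 1 — compute v_3(x) by factoring powers of 3 out of the numerator and denominator: v_3(1/24) = -1. Step 2 — apply |x|_p = p^{-v_p(x)} = 3^{1} = 3.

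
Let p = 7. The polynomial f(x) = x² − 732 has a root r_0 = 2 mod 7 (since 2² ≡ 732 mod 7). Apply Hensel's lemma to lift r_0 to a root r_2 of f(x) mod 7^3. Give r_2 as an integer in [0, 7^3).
r_2 = 135 (mod 343)

Hensel's recurrence: r_{i+1} = r_i − f(r_i)·(f′(r_i))^{-1} mod 7^{i+2}, with f′(x) = 2x. Iterate:
  r_0 = 2 (mod 7)
  r_1 = 37 (mod 49)
  r_2 = 135 (mod 343)
Final: r_2 = 135, and one checks f(r_2) ≡ 0 mod 7^3.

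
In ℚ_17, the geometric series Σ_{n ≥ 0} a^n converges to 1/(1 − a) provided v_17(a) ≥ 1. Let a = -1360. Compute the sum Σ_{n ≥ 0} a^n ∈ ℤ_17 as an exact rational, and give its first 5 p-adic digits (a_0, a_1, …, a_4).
Σ a^n = 1/(1 − a) = 1/1361;  first 5 digits = (1, 5, 3, 8, 7)

v_17(a) = 1 ≥ 1, so the series converges in ℤ_17 to 1/(1 − a) = 1/(1 − (-1360)) = 1/1361. Expand this rational in ℤ_17: compute digits iteratively via d_i = x_i mod 17, x_{i+1} = (x_i − d_i)/17. The first 5 digits are (1, 5, 3, 8, 7).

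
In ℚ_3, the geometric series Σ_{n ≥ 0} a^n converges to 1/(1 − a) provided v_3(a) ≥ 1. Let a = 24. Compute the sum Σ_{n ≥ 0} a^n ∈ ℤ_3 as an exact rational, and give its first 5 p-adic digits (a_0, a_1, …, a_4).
Σ a^n = 1/(1 − a) = -1/23;  first 5 digits = (1, 2, 0, 0, 2)

v_3(a) = 1 ≥ 1, so the series converges in ℤ_3 to 1/(1 − a) = 1/(1 − 24) = -1/23. Expand this rational in ℤ_3: compute digits iteratively via d_i = x_i mod 3, x_{i+1} = (x_i − d_i)/3. The first 5 digits are (1, 2, 0, 0, 2).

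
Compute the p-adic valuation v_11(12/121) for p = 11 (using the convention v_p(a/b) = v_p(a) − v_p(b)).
v_11(12/121) = -2

Factor powers of 11 from the numerator and denominator of the reduced fraction: 12 = 11^0 · 12 and 121 = 11^2 · 1. Apply v_p(a/b) = v_p(a) − v_p(b): v_11(12/121) = 0 − 2 = -2.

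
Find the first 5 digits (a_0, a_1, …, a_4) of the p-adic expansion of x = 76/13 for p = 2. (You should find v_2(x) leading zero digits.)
(a_0, …, a_4) = (0, 0, 1, 1, 1)

v_2(76/13) = 2, so a_0 = ... = a_1 = 0. Factor out: x = 2^2 · u with u = 19/13 a unit in ℤ_2. Expand u iteratively via a_{v+i} = u_i mod 2, u_{i+1} = (u_i − a_{v+i})/2:
  u_0 = 19/13;  a_2 = 1;  u_1 = (u_0 − 1)/2 = 3/13
  u_1 = 3/13;  a_3 = 1;  u_2 = (u_1 − 1)/2 = -5/13
  u_2 = -5/13;  a_4 = 1;  u_3 = (u_2 − 1)/2 = -9/13
Digits: (0, 0, 1, 1, 1).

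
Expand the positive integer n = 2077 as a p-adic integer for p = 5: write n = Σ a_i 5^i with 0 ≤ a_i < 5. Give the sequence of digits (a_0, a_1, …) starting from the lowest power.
(a_0, a_1, …) = (2, 0, 3, 1, 3)

Repeated division by 5 gives the digits low-to-high: 2077 = 2 + 3·5^2 + 1·5^3 + 3·5^4. Digit sequence: (2, 0, 3, 1, 3).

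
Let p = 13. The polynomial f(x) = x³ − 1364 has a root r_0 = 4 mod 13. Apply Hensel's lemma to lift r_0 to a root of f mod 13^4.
r_3 = 24522 (mod 28561)

Hensel: r_{i+1} = r_i − f(r_i)/f′(r_i) mod 13^{i+2}, where f′(x) = 3x². Iterate:
  r_0 = 4 (mod 13)
  r_1 = 17 (mod 169)
  r_2 = 355 (mod 2197)
  r_3 = 24522 (mod 28561)
Final: r = 24522 with f(r) ≡ 0 mod 13^4.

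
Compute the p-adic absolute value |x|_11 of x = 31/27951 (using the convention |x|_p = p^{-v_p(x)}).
|31/27951|_11 = 1331

Step 1 — compute v_11(x) by factoring powers of 11 out of the numerator and denominator: v_11(31/27951) = -3. Step 2 — apply |x|_p = p^{-v_p(x)} = 11^{3} = 1331.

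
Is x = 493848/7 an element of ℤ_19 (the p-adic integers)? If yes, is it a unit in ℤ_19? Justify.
x ∈ ℤ_19 but not a unit; v_19(x) = 3 > 0

ℤ_19 = {x ∈ ℚ_19 : v_19(x) ≥ 0} and ℤ_19^× = {x ∈ ℤ_19 : v_19(x) = 0}. Here v_19(493848/7) = v_19(num) − v_19(den) = 3; compare against these criteria.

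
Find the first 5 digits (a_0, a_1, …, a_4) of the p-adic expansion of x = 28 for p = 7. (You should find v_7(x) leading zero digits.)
(a_0, …, a_4) = (0, 4, 0, 0, 0)

v_7(28) = 1, so a_0 = ... = a_0 = 0. Factor out: x = 7^1 · u with u = 4 a unit in ℤ_7. Expand u iteratively via a_{v+i} = u_i mod 7, u_{i+1} = (u_i − a_{v+i})/7:
  u_0 = 4;  a_1 = 4;  u_1 = (u_0 − 4)/7 = 0
  u_1 = 0;  a_2 = 0;  u_2 = (u_1 − 0)/7 = 0
  u_2 = 0;  a_3 = 0;  u_3 = (u_2 − 0)/7 = 0
  u_3 = 0;  a_4 = 0;  u_4 = (u_3 − 0)/7 = 0
Digits: (0, 4, 0, 0, 0).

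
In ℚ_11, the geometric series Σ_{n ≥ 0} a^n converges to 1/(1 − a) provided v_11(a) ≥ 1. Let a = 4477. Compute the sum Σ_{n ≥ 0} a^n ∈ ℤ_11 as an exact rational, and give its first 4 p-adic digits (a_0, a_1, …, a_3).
Σ a^n = 1/(1 − a) = -1/4476;  first 4 digits = (1, 0, 4, 3)

v_11(a) = 2 ≥ 1, so the series converges in ℤ_11 to 1/(1 − a) = 1/(1 − 4477) = -1/4476. Expand this rational in ℤ_11: compute digits iteratively via d_i = x_i mod 11, x_{i+1} = (x_i − d_i)/11. The first 4 digits are (1, 0, 4, 3).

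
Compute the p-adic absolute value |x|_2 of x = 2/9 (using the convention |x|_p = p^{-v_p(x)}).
|2/9|_2 = 1/2

Step 1 — compute v_2(x) by factoring powers of 2 out of the numerator and denominator: v_2(2/9) = 1. Step 2 — apply |x|_p = p^{-v_p(x)} = 2^{-1} = 1/2.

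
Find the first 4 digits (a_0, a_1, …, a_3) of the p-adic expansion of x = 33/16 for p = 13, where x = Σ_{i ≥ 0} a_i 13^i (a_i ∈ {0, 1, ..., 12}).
(a_0, …, a_3) = (11, 5, 2, 12)

v_13(33/16) = 0 (numerator and denominator both coprime to 13), so x ∈ ℤ_13^×. Compute digits iteratively via a_i = x_i mod 13, x_{i+1} = (x_i − a_i)/13, with x_0 = x:
  x_0 = 33/16;  a_0 = 11;  x_1 = (x_0 − 11)/13 = -11/16
  x_1 = -11/16;  a_1 = 5;  x_2 = (x_1 − 5)/13 = -7/16
  x_2 = -7/16;  a_2 = 2;  x_3 = (x_2 − 2)/13 = -3/16
  x_3 = -3/16;  a_3 = 12;  x_4 = (x_3 − 12)/13 = -15/16
Digits: (11, 5, 2, 12).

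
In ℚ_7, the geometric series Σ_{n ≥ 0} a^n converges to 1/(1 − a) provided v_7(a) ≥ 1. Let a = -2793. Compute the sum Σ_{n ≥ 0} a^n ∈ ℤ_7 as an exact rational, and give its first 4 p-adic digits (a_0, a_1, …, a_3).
Σ a^n = 1/(1 − a) = 1/2794;  first 4 digits = (1, 0, 6, 5)

v_7(a) = 2 ≥ 1, so the series converges in ℤ_7 to 1/(1 − a) = 1/(1 − (-2793)) = 1/2794. Expand this rational in ℤ_7: compute digits iteratively via d_i = x_i mod 7, x_{i+1} = (x_i − d_i)/7. The first 4 digits are (1, 0, 6, 5).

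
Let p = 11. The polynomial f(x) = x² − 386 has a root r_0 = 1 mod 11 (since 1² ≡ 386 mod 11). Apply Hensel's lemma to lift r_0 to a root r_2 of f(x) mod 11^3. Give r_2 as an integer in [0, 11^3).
r_2 = 133 (mod 1331)

Hensel's recurrence: r_{i+1} = r_i − f(r_i)·(f′(r_i))^{-1} mod 11^{i+2}, with f′(x) = 2x. Iterate:
  r_0 = 1 (mod 11)
  r_1 = 12 (mod 121)
  r_2 = 133 (mod 1331)
Final: r_2 = 133, and one checks f(r_2) ≡ 0 mod 11^3.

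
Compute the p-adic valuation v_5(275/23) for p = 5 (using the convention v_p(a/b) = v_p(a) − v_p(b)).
v_5(275/23) = 2

Factor powers of 5 from the numerator and denominator of the reduced fraction: 275 = 5^2 · 11 and 23 = 5^0 · 23. Apply v_p(a/b) = v_p(a) − v_p(b): v_5(275/23) = 2 − 0 = 2.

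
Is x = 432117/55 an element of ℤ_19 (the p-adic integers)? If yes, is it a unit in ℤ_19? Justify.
x ∈ ℤ_19 but not a unit; v_19(x) = 3 > 0

ℤ_19 = {x ∈ ℚ_19 : v_19(x) ≥ 0} and ℤ_19^× = {x ∈ ℤ_19 : v_19(x) = 0}. Here v_19(432117/55) = v_19(num) − v_19(den) = 3; compare against these criteria.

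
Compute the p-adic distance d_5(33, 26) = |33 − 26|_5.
d_5(33, 26) = 1

Step 1 — x − y = 33 − 26 = 7. Step 2 — v_5(7) = 0 (factor: 7 = (5^0 · 7); the sign does not affect v_p). Step 3 — |x − y|_5 = 5^{0} = 1.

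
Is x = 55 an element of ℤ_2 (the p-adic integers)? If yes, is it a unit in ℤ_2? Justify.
x ∈ ℤ_2^× (unit); v_2(x) = 0

ℤ_2 = {x ∈ ℚ_2 : v_2(x) ≥ 0} and ℤ_2^× = {x ∈ ℤ_2 : v_2(x) = 0}. Here v_2(55) = v_2(num) − v_2(den) = 0; compare against these criteria.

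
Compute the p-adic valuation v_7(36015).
v_7(36015) = 4

v_7(n) is the largest exponent k such that 7^k divides n. Factor out: 36015 = 7^4 · 15. (Sign doesn't affect v_p.) So v_7(36015) = 4.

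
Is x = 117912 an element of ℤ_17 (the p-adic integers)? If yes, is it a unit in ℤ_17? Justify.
x ∈ ℤ_17 but not a unit; v_17(x) = 3 > 0

ℤ_17 = {x ∈ ℚ_17 : v_17(x) ≥ 0} and ℤ_17^× = {x ∈ ℤ_17 : v_17(x) = 0}. Here v_17(117912) = v_17(num) − v_17(den) = 3; compare against these criteria.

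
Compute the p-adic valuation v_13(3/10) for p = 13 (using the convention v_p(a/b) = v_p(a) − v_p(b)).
v_13(3/10) = 0

Factor powers of 13 from the numerator and denominator of the reduced fraction: 3 = 13^0 · 3 and 10 = 13^0 · 10. Apply v_p(a/b) = v_p(a) − v_p(b): v_13(3/10) = 0 − 0 = 0.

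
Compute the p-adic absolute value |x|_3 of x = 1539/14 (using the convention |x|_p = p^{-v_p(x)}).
|1539/14|_3 = 1/81

Step 1 — compute v_3(x) by factoring powers of 3 out of the numerator and denominator: v_3(1539/14) = 4. Step 2 — apply |x|_p = p^{-v_p(x)} = 3^{-4} = 1/81.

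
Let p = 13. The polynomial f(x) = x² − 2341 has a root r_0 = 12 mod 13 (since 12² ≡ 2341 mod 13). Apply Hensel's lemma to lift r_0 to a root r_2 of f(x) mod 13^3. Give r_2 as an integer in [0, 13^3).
r_2 = 12 (mod 2197)

Hensel's recurrence: r_{i+1} = r_i − f(r_i)·(f′(r_i))^{-1} mod 13^{i+2}, with f′(x) = 2x. Iterate:
  r_0 = 12 (mod 13)
  r_1 = 12 (mod 169)
  r_2 = 12 (mod 2197)
Final: r_2 = 12, and one checks f(r_2) ≡ 0 mod 13^3.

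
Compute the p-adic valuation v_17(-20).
v_17(-20) = 0

v_17(n) is the largest exponent k such that 17^k divides n. Factor out: -20 = -17^0 · 20. (Sign doesn't affect v_p.) So v_17(-20) = 0.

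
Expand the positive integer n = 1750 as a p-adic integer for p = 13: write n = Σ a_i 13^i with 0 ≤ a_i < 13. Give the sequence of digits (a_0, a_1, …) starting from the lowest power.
(a_0, a_1, …) = (8, 4, 10)

Repeated division by 13 gives the digits low-to-high: 1750 = 8 + 4·13^1 + 10·13^2. Digit sequence: (8, 4, 10).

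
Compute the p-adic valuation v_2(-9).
v_2(-9) = 0

v_2(n) is the largest exponent k such that 2^k divides n. Factor out: -9 = -2^0 · 9. (Sign doesn't affect v_p.) So v_2(-9) = 0.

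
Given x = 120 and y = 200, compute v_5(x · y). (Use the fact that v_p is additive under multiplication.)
v_5(24000) = 3

v_p(x) = 1 (factor: 120 = 5^1 · 24); v_p(y) = 2 (factor: 200 = 5^2 · 8). Additivity: v_p(xy) = v_p(x) + v_p(y) = 1 + 2 = 3. (Direct check: xy = 24000 = 5^3 · (192).)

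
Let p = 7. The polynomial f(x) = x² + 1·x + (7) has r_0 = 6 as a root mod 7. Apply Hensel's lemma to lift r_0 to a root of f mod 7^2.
r_1 = 6 (mod 49)

Hensel: r_{i+1} = r_i − f(r_i)·(f′(r_i))^{-1} mod 7^{i+2}, f′(x) = 2x + 1. Iterate:
  r_0 = 6 (mod 7)
  r_1 = 6 (mod 49)
Final: r = 6 satisfies f(r) ≡ 0 mod 7^2.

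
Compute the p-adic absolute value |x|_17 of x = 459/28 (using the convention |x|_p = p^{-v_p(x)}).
|459/28|_17 = 1/17

Step 1 — compute v_17(x) by factoring powers of 17 out of the numerator and denominator: v_17(459/28) = 1. Step 2 — apply |x|_p = p^{-v_p(x)} = 17^{-1} = 1/17.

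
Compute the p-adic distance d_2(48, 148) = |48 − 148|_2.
d_2(48, 148) = 1/4

Step 1 — x − y = 48 − 148 = -100. Step 2 — v_2(-100) = 2 (factor: -100 = −(2^2 · 25); the sign does not affect v_p). Step 3 — |x − y|_2 = 2^{-2} = 1/4.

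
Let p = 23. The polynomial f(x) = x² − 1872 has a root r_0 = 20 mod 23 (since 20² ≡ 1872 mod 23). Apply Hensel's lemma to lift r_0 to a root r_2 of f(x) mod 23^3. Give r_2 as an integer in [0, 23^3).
r_2 = 2067 (mod 12167)

Hensel's recurrence: r_{i+1} = r_i − f(r_i)·(f′(r_i))^{-1} mod 23^{i+2}, with f′(x) = 2x. Iterate:
  r_0 = 20 (mod 23)
  r_1 = 480 (mod 529)
  r_2 = 2067 (mod 12167)
Final: r_2 = 2067, and one checks f(r_2) ≡ 0 mod 23^3.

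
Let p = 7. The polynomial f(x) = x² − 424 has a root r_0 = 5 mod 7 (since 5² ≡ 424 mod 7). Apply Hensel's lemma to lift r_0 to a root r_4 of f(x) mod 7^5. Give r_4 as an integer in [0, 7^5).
r_4 = 6508 (mod 16807)

Hensel's recurrence: r_{i+1} = r_i − f(r_i)·(f′(r_i))^{-1} mod 7^{i+2}, with f′(x) = 2x. Iterate:
  r_0 = 5 (mod 7)
  r_1 = 40 (mod 49)
  r_2 = 334 (mod 343)
  r_3 = 1706 (mod 2401)
  r_4 = 6508 (mod 16807)
Final: r_4 = 6508, and one checks f(r_4) ≡ 0 mod 7^5.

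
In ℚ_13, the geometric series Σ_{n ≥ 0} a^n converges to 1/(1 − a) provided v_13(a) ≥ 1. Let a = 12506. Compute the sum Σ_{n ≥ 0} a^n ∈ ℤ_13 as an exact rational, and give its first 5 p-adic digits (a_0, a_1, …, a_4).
Σ a^n = 1/(1 − a) = -1/12505;  first 5 digits = (1, 0, 9, 5, 3)

v_13(a) = 2 ≥ 1, so the series converges in ℤ_13 to 1/(1 − a) = 1/(1 − 12506) = -1/12505. Expand this rational in ℤ_13: compute digits iteratively via d_i = x_i mod 13, x_{i+1} = (x_i − d_i)/13. The first 5 digits are (1, 0, 9, 5, 3).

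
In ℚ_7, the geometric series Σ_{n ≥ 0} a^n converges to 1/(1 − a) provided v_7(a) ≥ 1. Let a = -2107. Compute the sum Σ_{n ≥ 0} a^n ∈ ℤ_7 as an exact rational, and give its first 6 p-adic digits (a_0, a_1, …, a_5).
Σ a^n = 1/(1 − a) = 1/2108;  first 6 digits = (1, 0, 6, 0, 0, 5)

v_7(a) = 2 ≥ 1, so the series converges in ℤ_7 to 1/(1 − a) = 1/(1 − (-2107)) = 1/2108. Expand this rational in ℤ_7: compute digits iteratively via d_i = x_i mod 7, x_{i+1} = (x_i − d_i)/7. The first 6 digits are (1, 0, 6, 0, 0, 5).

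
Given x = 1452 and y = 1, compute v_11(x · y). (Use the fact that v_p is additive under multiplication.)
v_11(1452) = 2

v_p(x) = 2 (factor: 1452 = 11^2 · 12); v_p(y) = 0 (factor: 1 = 11^0 · 1). Additivity: v_p(xy) = v_p(x) + v_p(y) = 2 + 0 = 2. (Direct check: xy = 1452 = 11^2 · (12).)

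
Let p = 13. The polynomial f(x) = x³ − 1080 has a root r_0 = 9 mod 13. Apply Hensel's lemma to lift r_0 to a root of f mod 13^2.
r_1 = 48 (mod 169)

Hensel: r_{i+1} = r_i − f(r_i)/f′(r_i) mod 13^{i+2}, where f′(x) = 3x². Iterate:
  r_0 = 9 (mod 13)
  r_1 = 48 (mod 169)
Final: r = 48 with f(r) ≡ 0 mod 13^2.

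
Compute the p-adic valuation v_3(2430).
v_3(2430) = 5

v_3(n) is the largest exponent k such that 3^k divides n. Factor out: 2430 = 3^5 · 10. (Sign doesn't affect v_p.) So v_3(2430) = 5.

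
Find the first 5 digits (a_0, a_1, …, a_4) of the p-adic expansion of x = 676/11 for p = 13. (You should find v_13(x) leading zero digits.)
(a_0, …, a_4) = (0, 0, 11, 11, 5)

v_13(676/11) = 2, so a_0 = ... = a_1 = 0. Factor out: x = 13^2 · u with u = 4/11 a unit in ℤ_13. Expand u iteratively via a_{v+i} = u_i mod 13, u_{i+1} = (u_i − a_{v+i})/13:
  u_0 = 4/11;  a_2 = 11;  u_1 = (u_0 − 11)/13 = -9/11
  u_1 = -9/11;  a_3 = 11;  u_2 = (u_1 − 11)/13 = -10/11
  u_2 = -10/11;  a_4 = 5;  u_3 = (u_2 − 5)/13 = -5/11
Digits: (0, 0, 11, 11, 5).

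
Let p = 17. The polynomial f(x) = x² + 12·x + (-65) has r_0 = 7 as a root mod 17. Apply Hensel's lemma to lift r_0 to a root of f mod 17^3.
r_2 = 4206 (mod 4913)

Hensel: r_{i+1} = r_i − f(r_i)·(f′(r_i))^{-1} mod 17^{i+2}, f′(x) = 2x + 12. Iterate:
  r_0 = 7 (mod 17)
  r_1 = 160 (mod 289)
  r_2 = 4206 (mod 4913)
Final: r = 4206 satisfies f(r) ≡ 0 mod 17^3.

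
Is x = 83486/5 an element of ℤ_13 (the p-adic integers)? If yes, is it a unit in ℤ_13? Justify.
x ∈ ℤ_13 but not a unit; v_13(x) = 3 > 0

ℤ_13 = {x ∈ ℚ_13 : v_13(x) ≥ 0} and ℤ_13^× = {x ∈ ℤ_13 : v_13(x) = 0}. Here v_13(83486/5) = v_13(num) − v_13(den) = 3; compare against these criteria.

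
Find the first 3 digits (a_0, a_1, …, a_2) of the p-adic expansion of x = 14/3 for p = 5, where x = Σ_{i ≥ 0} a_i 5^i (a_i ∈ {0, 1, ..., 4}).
(a_0, …, a_2) = (3, 2, 3)

v_5(14/3) = 0 (numerator and denominator both coprime to 5), so x ∈ ℤ_5^×. Compute digits iteratively via a_i = x_i mod 5, x_{i+1} = (x_i − a_i)/5, with x_0 = x:
  x_0 = 14/3;  a_0 = 3;  x_1 = (x_0 − 3)/5 = 1/3
  x_1 = 1/3;  a_1 = 2;  x_2 = (x_1 − 2)/5 = -1/3
  x_2 = -1/3;  a_2 = 3;  x_3 = (x_2 − 3)/5 = -2/3
Digits: (3, 2, 3).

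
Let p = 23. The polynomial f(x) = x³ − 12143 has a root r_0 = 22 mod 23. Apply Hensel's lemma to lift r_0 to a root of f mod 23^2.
r_1 = 344 (mod 529)

Hensel: r_{i+1} = r_i − f(r_i)/f′(r_i) mod 23^{i+2}, where f′(x) = 3x². Iterate:
  r_0 = 22 (mod 23)
  r_1 = 344 (mod 529)
Final: r = 344 with f(r) ≡ 0 mod 23^2.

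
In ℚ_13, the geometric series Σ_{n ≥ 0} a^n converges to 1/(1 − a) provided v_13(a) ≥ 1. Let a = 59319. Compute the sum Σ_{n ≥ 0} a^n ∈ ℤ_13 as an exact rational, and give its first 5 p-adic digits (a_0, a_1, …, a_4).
Σ a^n = 1/(1 − a) = -1/59318;  first 5 digits = (1, 0, 0, 1, 2)

v_13(a) = 3 ≥ 1, so the series converges in ℤ_13 to 1/(1 − a) = 1/(1 − 59319) = -1/59318. Expand this rational in ℤ_13: compute digits iteratively via d_i = x_i mod 13, x_{i+1} = (x_i − d_i)/13. The first 5 digits are (1, 0, 0, 1, 2).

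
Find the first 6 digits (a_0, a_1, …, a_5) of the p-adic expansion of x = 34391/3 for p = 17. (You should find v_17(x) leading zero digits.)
(a_0, …, a_5) = (0, 0, 0, 8, 11, 5)

v_17(34391/3) = 3, so a_0 = ... = a_2 = 0. Factor out: x = 17^3 · u with u = 7/3 a unit in ℤ_17. Expand u iteratively via a_{v+i} = u_i mod 17, u_{i+1} = (u_i − a_{v+i})/17:
  u_0 = 7/3;  a_3 = 8;  u_1 = (u_0 − 8)/17 = -1/3
  u_1 = -1/3;  a_4 = 11;  u_2 = (u_1 − 11)/17 = -2/3
  u_2 = -2/3;  a_5 = 5;  u_3 = (u_2 − 5)/17 = -1/3
Digits: (0, 0, 0, 8, 11, 5).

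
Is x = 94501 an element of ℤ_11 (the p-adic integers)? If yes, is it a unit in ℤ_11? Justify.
x ∈ ℤ_11 but not a unit; v_11(x) = 3 > 0

ℤ_11 = {x ∈ ℚ_11 : v_11(x) ≥ 0} and ℤ_11^× = {x ∈ ℤ_11 : v_11(x) = 0}. Here v_11(94501) = v_11(num) − v_11(den) = 3; compare against these criteria.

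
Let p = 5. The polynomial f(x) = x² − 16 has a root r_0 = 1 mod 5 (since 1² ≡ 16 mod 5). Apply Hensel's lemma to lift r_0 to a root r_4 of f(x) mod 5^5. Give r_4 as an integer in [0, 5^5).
r_4 = 3121 (mod 3125)

Hensel's recurrence: r_{i+1} = r_i − f(r_i)·(f′(r_i))^{-1} mod 5^{i+2}, with f′(x) = 2x. Iterate:
  r_0 = 1 (mod 5)
  r_1 = 21 (mod 25)
  r_2 = 121 (mod 125)
  r_3 = 621 (mod 625)
  r_4 = 3121 (mod 3125)
Final: r_4 = 3121, and one checks f(r_4) ≡ 0 mod 5^5.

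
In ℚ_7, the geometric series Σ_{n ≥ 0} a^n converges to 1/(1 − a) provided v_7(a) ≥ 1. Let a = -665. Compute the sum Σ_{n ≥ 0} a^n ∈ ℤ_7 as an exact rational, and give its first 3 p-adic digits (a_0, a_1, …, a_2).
Σ a^n = 1/(1 − a) = 1/666;  first 3 digits = (1, 3, 2)

v_7(a) = 1 ≥ 1, so the series converges in ℤ_7 to 1/(1 − a) = 1/(1 − (-665)) = 1/666. Expand this rational in ℤ_7: compute digits iteratively via d_i = x_i mod 7, x_{i+1} = (x_i − d_i)/7. The first 3 digits are (1, 3, 2).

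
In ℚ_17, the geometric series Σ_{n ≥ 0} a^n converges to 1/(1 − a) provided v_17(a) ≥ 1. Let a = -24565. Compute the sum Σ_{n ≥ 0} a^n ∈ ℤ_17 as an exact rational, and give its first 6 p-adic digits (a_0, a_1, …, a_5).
Σ a^n = 1/(1 − a) = 1/24566;  first 6 digits = (1, 0, 0, 12, 16, 16)

v_17(a) = 3 ≥ 1, so the series converges in ℤ_17 to 1/(1 − a) = 1/(1 − (-24565)) = 1/24566. Expand this rational in ℤ_17: compute digits iteratively via d_i = x_i mod 17, x_{i+1} = (x_i − d_i)/17. The first 6 digits are (1, 0, 0, 12, 16, 16).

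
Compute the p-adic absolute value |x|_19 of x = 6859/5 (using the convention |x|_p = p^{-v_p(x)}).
|6859/5|_19 = 1/6859

Step 1 — compute v_19(x) by factoring powers of 19 out of the numerator and denominator: v_19(6859/5) = 3. Step 2 — apply |x|_p = p^{-v_p(x)} = 19^{-3} = 1/6859.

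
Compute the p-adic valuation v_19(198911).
v_19(198911) = 3

v_19(n) is the largest exponent k such that 19^k divides n. Factor out: 198911 = 19^3 · 29. (Sign doesn't affect v_p.) So v_19(198911) = 3.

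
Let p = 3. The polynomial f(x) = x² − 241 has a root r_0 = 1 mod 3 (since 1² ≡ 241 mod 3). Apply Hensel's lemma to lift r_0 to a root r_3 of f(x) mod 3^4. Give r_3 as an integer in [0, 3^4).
r_3 = 22 (mod 81)

Hensel's recurrence: r_{i+1} = r_i − f(r_i)·(f′(r_i))^{-1} mod 3^{i+2}, with f′(x) = 2x. Iterate:
  r_0 = 1 (mod 3)
  r_1 = 4 (mod 9)
  r_2 = 22 (mod 27)
  r_3 = 22 (mod 81)
Final: r_3 = 22, and one checks f(r_3) ≡ 0 mod 3^4.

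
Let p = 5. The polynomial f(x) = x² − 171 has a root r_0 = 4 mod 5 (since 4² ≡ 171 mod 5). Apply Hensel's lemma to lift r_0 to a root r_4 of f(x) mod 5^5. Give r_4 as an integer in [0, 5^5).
r_4 = 2714 (mod 3125)

Hensel's recurrence: r_{i+1} = r_i − f(r_i)·(f′(r_i))^{-1} mod 5^{i+2}, with f′(x) = 2x. Iterate:
  r_0 = 4 (mod 5)
  r_1 = 14 (mod 25)
  r_2 = 89 (mod 125)
  r_3 = 214 (mod 625)
  r_4 = 2714 (mod 3125)
Final: r_4 = 2714, and one checks f(r_4) ≡ 0 mod 5^5.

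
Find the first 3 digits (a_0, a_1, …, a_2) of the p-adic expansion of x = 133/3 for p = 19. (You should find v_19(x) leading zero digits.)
(a_0, …, a_2) = (0, 15, 12)

v_19(133/3) = 1, so a_0 = ... = a_0 = 0. Factor out: x = 19^1 · u with u = 7/3 a unit in ℤ_19. Expand u iteratively via a_{v+i} = u_i mod 19, u_{i+1} = (u_i − a_{v+i})/19:
  u_0 = 7/3;  a_1 = 15;  u_1 = (u_0 − 15)/19 = -2/3
  u_1 = -2/3;  a_2 = 12;  u_2 = (u_1 − 12)/19 = -2/3
Digits: (0, 15, 12).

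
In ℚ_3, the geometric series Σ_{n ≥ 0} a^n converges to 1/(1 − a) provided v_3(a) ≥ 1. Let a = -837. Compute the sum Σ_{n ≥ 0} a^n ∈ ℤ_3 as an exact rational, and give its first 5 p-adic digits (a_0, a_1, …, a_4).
Σ a^n = 1/(1 − a) = 1/838;  first 5 digits = (1, 0, 0, 2, 1)

v_3(a) = 3 ≥ 1, so the series converges in ℤ_3 to 1/(1 − a) = 1/(1 − (-837)) = 1/838. Expand this rational in ℤ_3: compute digits iteratively via d_i = x_i mod 3, x_{i+1} = (x_i − d_i)/3. The first 5 digits are (1, 0, 0, 2, 1).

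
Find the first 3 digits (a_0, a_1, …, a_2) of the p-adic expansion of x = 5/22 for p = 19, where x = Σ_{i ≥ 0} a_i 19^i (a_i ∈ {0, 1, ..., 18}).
(a_0, …, a_2) = (8, 16, 0)

v_19(5/22) = 0 (numerator and denominator both coprime to 19), so x ∈ ℤ_19^×. Compute digits iteratively via a_i = x_i mod 19, x_{i+1} = (x_i − a_i)/19, with x_0 = x:
  x_0 = 5/22;  a_0 = 8;  x_1 = (x_0 − 8)/19 = -9/22
  x_1 = -9/22;  a_1 = 16;  x_2 = (x_1 − 16)/19 = -19/22
  x_2 = -19/22;  a_2 = 0;  x_3 = (x_2 − 0)/19 = -1/22
Digits: (8, 16, 0).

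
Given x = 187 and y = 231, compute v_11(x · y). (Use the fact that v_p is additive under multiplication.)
v_11(43197) = 2

v_p(x) = 1 (factor: 187 = 11^1 · 17); v_p(y) = 1 (factor: 231 = 11^1 · 21). Additivity: v_p(xy) = v_p(x) + v_p(y) = 1 + 1 = 2. (Direct check: xy = 43197 = 11^2 · (357).)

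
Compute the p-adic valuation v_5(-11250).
v_5(-11250) = 4

v_5(n) is the largest exponent k such that 5^k divides n. Factor out: -11250 = -5^4 · 18. (Sign doesn't affect v_p.) So v_5(-11250) = 4.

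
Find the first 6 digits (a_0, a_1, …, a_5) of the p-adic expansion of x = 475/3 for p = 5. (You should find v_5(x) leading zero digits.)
(a_0, …, a_5) = (0, 0, 3, 4, 1, 3)

v_5(475/3) = 2, so a_0 = ... = a_1 = 0. Factor out: x = 5^2 · u with u = 19/3 a unit in ℤ_5. Expand u iteratively via a_{v+i} = u_i mod 5, u_{i+1} = (u_i − a_{v+i})/5:
  u_0 = 19/3;  a_2 = 3;  u_1 = (u_0 − 3)/5 = 2/3
  u_1 = 2/3;  a_3 = 4;  u_2 = (u_1 − 4)/5 = -2/3
  u_2 = -2/3;  a_4 = 1;  u_3 = (u_2 − 1)/5 = -1/3
  u_3 = -1/3;  a_5 = 3;  u_4 = (u_3 − 3)/5 = -2/3
Digits: (0, 0, 3, 4, 1, 3).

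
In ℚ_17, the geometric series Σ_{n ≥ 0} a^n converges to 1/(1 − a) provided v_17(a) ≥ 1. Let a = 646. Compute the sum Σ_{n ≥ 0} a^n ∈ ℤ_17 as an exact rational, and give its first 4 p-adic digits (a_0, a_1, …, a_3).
Σ a^n = 1/(1 − a) = -1/645;  first 4 digits = (1, 4, 1, 13)

v_17(a) = 1 ≥ 1, so the series converges in ℤ_17 to 1/(1 − a) = 1/(1 − 646) = -1/645. Expand this rational in ℤ_17: compute digits iteratively via d_i = x_i mod 17, x_{i+1} = (x_i − d_i)/17. The first 4 digits are (1, 4, 1, 13).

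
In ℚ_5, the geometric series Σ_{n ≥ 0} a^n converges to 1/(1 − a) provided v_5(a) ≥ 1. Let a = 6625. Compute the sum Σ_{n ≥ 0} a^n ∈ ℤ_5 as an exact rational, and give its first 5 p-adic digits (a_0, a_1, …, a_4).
Σ a^n = 1/(1 − a) = -1/6624;  first 5 digits = (1, 0, 0, 3, 0)

v_5(a) = 3 ≥ 1, so the series converges in ℤ_5 to 1/(1 − a) = 1/(1 − 6625) = -1/6624. Expand this rational in ℤ_5: compute digits iteratively via d_i = x_i mod 5, x_{i+1} = (x_i − d_i)/5. The first 5 digits are (1, 0, 0, 3, 0).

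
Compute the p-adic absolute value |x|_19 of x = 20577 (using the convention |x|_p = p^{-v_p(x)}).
|20577|_19 = 1/6859

Step 1 — compute v_19(x) by factoring powers of 19 out of the numerator and denominator: v_19(20577) = 3. Step 2 — apply |x|_p = p^{-v_p(x)} = 19^{-3} = 1/6859.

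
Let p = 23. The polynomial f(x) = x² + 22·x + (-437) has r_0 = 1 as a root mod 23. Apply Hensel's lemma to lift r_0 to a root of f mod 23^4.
r_3 = 148006 (mod 279841)

Hensel: r_{i+1} = r_i − f(r_i)·(f′(r_i))^{-1} mod 23^{i+2}, f′(x) = 2x + 22. Iterate:
  r_0 = 1 (mod 23)
  r_1 = 415 (mod 529)
  r_2 = 2002 (mod 12167)
  r_3 = 148006 (mod 279841)
Final: r = 148006 satisfies f(r) ≡ 0 mod 23^4.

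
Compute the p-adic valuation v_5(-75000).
v_5(-75000) = 5

v_5(n) is the largest exponent k such that 5^k divides n. Factor out: -75000 = -5^5 · 24. (Sign doesn't affect v_p.) So v_5(-75000) = 5.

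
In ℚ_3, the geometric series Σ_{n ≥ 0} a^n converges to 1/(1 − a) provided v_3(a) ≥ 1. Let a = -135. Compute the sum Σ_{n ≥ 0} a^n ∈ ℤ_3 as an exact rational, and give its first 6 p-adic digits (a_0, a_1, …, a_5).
Σ a^n = 1/(1 − a) = 1/136;  first 6 digits = (1, 0, 0, 1, 1, 2)

v_3(a) = 3 ≥ 1, so the series converges in ℤ_3 to 1/(1 − a) = 1/(1 − (-135)) = 1/136. Expand this rational in ℤ_3: compute digits iteratively via d_i = x_i mod 3, x_{i+1} = (x_i − d_i)/3. The first 6 digits are (1, 0, 0, 1, 1, 2).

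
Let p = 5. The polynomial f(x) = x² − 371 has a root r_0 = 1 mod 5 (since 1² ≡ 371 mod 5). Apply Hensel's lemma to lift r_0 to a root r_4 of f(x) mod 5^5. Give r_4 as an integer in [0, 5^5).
r_4 = 2011 (mod 3125)

Hensel's recurrence: r_{i+1} = r_i − f(r_i)·(f′(r_i))^{-1} mod 5^{i+2}, with f′(x) = 2x. Iterate:
  r_0 = 1 (mod 5)
  r_1 = 11 (mod 25)
  r_2 = 11 (mod 125)
  r_3 = 136 (mod 625)
  r_4 = 2011 (mod 3125)
Final: r_4 = 2011, and one checks f(r_4) ≡ 0 mod 5^5.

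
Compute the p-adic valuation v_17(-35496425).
v_17(-35496425) = 5

v_17(n) is the largest exponent k such that 17^k divides n. Factor out: -35496425 = -17^5 · 25. (Sign doesn't affect v_p.) So v_17(-35496425) = 5.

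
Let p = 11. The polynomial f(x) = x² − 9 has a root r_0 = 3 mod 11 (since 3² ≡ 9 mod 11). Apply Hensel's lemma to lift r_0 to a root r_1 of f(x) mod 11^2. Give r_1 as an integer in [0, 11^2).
r_1 = 3 (mod 121)

Hensel's recurrence: r_{i+1} = r_i − f(r_i)·(f′(r_i))^{-1} mod 11^{i+2}, with f′(x) = 2x. Iterate:
  r_0 = 3 (mod 11)
  r_1 = 3 (mod 121)
Final: r_1 = 3, and one checks f(r_1) ≡ 0 mod 11^2.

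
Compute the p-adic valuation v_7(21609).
v_7(21609) = 4

v_7(n) is the largest exponent k such that 7^k divides n. Factor out: 21609 = 7^4 · 9. (Sign doesn't affect v_p.) So v_7(21609) = 4.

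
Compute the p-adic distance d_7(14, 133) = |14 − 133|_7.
d_7(14, 133) = 1/7

Step 1 — x − y = 14 − 133 = -119. Step 2 — v_7(-119) = 1 (factor: -119 = −(7^1 · 17); the sign does not affect v_p). Step 3 — |x − y|_7 = 7^{-1} = 1/7.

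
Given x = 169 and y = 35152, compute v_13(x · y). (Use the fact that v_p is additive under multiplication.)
v_13(5940688) = 5

v_p(x) = 2 (factor: 169 = 13^2 · 1); v_p(y) = 3 (factor: 35152 = 13^3 · 16). Additivity: v_p(xy) = v_p(x) + v_p(y) = 2 + 3 = 5. (Direct check: xy = 5940688 = 13^5 · (16).)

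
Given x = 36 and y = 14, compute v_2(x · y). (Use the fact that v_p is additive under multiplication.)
v_2(504) = 3

v_p(x) = 2 (factor: 36 = 2^2 · 9); v_p(y) = 1 (factor: 14 = 2^1 · 7). Additivity: v_p(xy) = v_p(x) + v_p(y) = 2 + 1 = 3. (Direct check: xy = 504 = 2^3 · (63).)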